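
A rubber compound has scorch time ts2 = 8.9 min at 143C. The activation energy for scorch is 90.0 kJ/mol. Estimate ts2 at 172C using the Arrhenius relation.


Convert temperatures: T1 = 143 + 273.15 = 416.15 K, T2 = 172 + 273.15 = 445.15 K
ts2_new = 8.9 * exp(90000 / 8.314 * (1/445.15 - 1/416.15))
1/T2 - 1/T1 = -1.5655e-04
ts2_new = 1.63 min

1.63 min


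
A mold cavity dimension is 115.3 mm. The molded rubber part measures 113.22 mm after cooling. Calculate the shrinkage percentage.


Shrinkage = (mold - part) / mold * 100
= (115.3 - 113.22) / 115.3 * 100
= 2.08 / 115.3 * 100
= 1.8%

1.8%


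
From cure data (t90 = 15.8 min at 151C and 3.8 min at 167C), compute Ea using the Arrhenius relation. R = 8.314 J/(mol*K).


T1 = 424.15 K, T2 = 440.15 K
1/T1 - 1/T2 = 8.5704e-05
ln(t1/t2) = ln(15.8/3.8) = 1.4250
Ea = 8.314 * 1.4250 / 8.5704e-05 = 138238.1088 J/mol
Ea = 138.24 kJ/mol

138.24 kJ/mol


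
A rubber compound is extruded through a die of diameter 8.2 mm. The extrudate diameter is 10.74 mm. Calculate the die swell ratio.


Die swell ratio = D_extrudate / D_die
= 10.74 / 8.2
= 1.31

Die swell = 1.31


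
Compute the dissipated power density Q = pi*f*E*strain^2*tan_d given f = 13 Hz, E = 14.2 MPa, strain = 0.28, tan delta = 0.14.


Q = pi * f * E * strain^2 * tan_d
= pi * 13 * 14.2 * 0.28^2 * 0.14
= pi * 13 * 14.2 * 0.0784 * 0.14
= 6.3654

Q = 6.3654


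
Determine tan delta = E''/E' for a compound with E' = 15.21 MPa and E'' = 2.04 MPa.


tan delta = E'' / E'
= 2.04 / 15.21
= 0.1341

tan delta = 0.1341


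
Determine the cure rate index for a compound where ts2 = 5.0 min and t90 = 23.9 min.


CRI = 100 / (t90 - ts2)
= 100 / (23.9 - 5.0)
= 100 / 18.9
= 5.29 min^-1

5.29 min^-1


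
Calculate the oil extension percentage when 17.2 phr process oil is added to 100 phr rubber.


Oil % = oil / (100 + oil) * 100
= 17.2 / (100 + 17.2) * 100
= 17.2 / 117.2 * 100
= 14.68%

14.68%


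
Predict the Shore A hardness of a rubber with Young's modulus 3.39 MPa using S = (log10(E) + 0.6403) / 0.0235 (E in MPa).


log10(E) = 0.0235*S - 0.6403  =>  S = (log10(E) + 0.6403) / 0.0235
log10(3.39) = 0.530200
S = (0.530200 + 0.6403) / 0.0235 = 1.170500 / 0.0235
S = 49.8

Shore A = 49.8


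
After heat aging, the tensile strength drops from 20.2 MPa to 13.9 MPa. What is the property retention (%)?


Retention = aged / original * 100
= 13.9 / 20.2 * 100
= 68.8%

68.8%


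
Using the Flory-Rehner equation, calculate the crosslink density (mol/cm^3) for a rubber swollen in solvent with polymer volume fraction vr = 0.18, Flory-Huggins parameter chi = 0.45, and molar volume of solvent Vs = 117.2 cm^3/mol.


ln(1 - vr) = ln(1 - 0.18) = -0.1985
Numerator = -((-0.1985) + 0.18 + 0.45 * 0.18^2) = 0.0039
Denominator = 117.2 * (0.18^(1/3) - 0.18/2) = 55.6257
nu = 0.0039 / 55.6257 = 6.9589e-05 mol/cm^3

6.9589e-05 mol/cm^3


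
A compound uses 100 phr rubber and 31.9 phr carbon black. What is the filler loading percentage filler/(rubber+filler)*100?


Filler % = filler / (rubber + filler) * 100
= 31.9 / (100 + 31.9) * 100
= 31.9 / 131.9 * 100
= 24.18%

24.18%


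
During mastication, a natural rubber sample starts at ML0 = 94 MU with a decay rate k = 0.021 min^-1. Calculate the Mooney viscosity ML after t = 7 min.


ML = ML0 * exp(-k * t)
ML = 94 * exp(-0.021 * 7)
ML = 94 * 0.8633
ML = 81.15 MU

81.15 MU


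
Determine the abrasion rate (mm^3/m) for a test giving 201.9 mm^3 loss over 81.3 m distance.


Rate = volume_loss / distance
= 201.9 / 81.3
= 2.483 mm^3/m

2.483 mm^3/m


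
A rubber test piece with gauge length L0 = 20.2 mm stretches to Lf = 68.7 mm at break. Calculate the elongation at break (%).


Elongation = (Lf - L0) / L0 * 100
= (68.7 - 20.2) / 20.2 * 100
= 48.5 / 20.2 * 100
= 240.1%

240.1%


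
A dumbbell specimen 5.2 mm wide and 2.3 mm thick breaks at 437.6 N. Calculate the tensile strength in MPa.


Area = width * thickness = 5.2 * 2.3 = 11.96 mm^2
TS = force / area = 437.6 / 11.96 = 36.59 MPa

36.59 MPa


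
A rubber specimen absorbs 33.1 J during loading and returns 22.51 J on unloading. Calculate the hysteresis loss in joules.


Hysteresis loss = loading - unloading
= 33.1 - 22.51
= 10.59 J

10.59 J


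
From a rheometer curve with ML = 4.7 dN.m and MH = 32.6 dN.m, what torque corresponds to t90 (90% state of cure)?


M90 = ML + 0.9 * (MH - ML)
M90 = 4.7 + 0.9 * (32.6 - 4.7)
M90 = 4.7 + 0.9 * 27.9
M90 = 29.81 dN.m

29.81 dN.m


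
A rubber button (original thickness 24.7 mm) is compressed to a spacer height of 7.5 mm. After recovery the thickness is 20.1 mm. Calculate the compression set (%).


CS = (t0 - recovered) / (t0 - ts) * 100
= (24.7 - 20.1) / (24.7 - 7.5) * 100
= 4.6 / 17.2 * 100
= 26.7%

26.7%


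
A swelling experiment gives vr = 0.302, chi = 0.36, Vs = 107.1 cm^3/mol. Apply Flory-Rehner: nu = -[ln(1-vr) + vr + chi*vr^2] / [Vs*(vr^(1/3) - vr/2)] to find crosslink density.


ln(1 - vr) = ln(1 - 0.302) = -0.3595
Numerator = -((-0.3595) + 0.302 + 0.36 * 0.302^2) = 0.0247
Denominator = 107.1 * (0.302^(1/3) - 0.302/2) = 55.6831
nu = 0.0247 / 55.6831 = 4.4363e-04 mol/cm^3

4.4363e-04 mol/cm^3


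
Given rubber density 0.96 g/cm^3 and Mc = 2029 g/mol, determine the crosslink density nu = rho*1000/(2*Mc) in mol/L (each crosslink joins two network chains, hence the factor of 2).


nu = rho * 1000 / (2 * Mc)
nu = 0.96 * 1000 / (2 * 2029)
nu = 960.0 / 4058
nu = 0.2366 mol/L

0.2366 mol/L


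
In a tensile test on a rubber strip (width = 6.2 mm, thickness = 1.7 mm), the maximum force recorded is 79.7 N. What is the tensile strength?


Area = width * thickness = 6.2 * 1.7 = 10.54 mm^2
TS = force / area = 79.7 / 10.54 = 7.56 MPa

7.56 MPa


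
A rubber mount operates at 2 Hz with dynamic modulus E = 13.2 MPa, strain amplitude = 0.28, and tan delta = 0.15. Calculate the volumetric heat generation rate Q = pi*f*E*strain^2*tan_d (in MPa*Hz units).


Q = pi * f * E * strain^2 * tan_d
= pi * 2 * 13.2 * 0.28^2 * 0.15
= pi * 2 * 13.2 * 0.0784 * 0.15
= 0.9754

Q = 0.9754


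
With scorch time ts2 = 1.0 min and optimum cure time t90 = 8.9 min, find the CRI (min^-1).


CRI = 100 / (t90 - ts2)
= 100 / (8.9 - 1.0)
= 100 / 7.9
= 12.66 min^-1

12.66 min^-1


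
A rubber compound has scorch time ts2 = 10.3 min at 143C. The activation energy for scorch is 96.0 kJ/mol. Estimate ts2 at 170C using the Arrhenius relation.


Convert temperatures: T1 = 143 + 273.15 = 416.15 K, T2 = 170 + 273.15 = 443.15 K
ts2_new = 10.3 * exp(96000 / 8.314 * (1/443.15 - 1/416.15))
1/T2 - 1/T1 = -1.4641e-04
ts2_new = 1.9 min

1.9 min


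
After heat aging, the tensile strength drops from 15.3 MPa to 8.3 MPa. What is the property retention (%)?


Retention = aged / original * 100
= 8.3 / 15.3 * 100
= 54.2%

54.2%


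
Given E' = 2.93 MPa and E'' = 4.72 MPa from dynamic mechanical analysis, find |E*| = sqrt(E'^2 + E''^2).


|E*| = sqrt(E'^2 + E''^2)
= sqrt(2.93^2 + 4.72^2)
= sqrt(8.5849 + 22.2784)
= 5.555 MPa

5.555 MPa


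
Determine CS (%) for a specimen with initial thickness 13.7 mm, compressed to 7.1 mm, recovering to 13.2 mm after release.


CS = (t0 - recovered) / (t0 - ts) * 100
= (13.7 - 13.2) / (13.7 - 7.1) * 100
= 0.5 / 6.6 * 100
= 7.6%

7.6%


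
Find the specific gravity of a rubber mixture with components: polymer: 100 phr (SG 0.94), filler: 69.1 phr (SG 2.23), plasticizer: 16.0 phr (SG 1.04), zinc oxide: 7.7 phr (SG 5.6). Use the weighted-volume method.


Sum of weights = 192.8
Volume contributions:
  polymer: 100/0.94 = 106.3830
  filler: 69.1/2.23 = 30.9865
  plasticizer: 16.0/1.04 = 15.3846
  zinc oxide: 7.7/5.6 = 1.3750
Sum of volumes = 154.1291
SG = 192.8 / 154.1291 = 1.251

SG = 1.251


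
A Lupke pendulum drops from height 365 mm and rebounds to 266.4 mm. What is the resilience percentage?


Resilience = h_rebound / h_drop * 100
= 266.4 / 365 * 100
= 73.0%

73.0%


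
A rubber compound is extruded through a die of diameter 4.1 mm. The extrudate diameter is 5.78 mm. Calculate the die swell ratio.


Die swell ratio = D_extrudate / D_die
= 5.78 / 4.1
= 1.41

Die swell = 1.41


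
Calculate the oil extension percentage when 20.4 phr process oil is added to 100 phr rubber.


Oil % = oil / (100 + oil) * 100
= 20.4 / (100 + 20.4) * 100
= 20.4 / 120.4 * 100
= 16.94%

16.94%


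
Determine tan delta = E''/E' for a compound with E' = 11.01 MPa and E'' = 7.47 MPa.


tan delta = E'' / E'
= 7.47 / 11.01
= 0.6785

tan delta = 0.6785


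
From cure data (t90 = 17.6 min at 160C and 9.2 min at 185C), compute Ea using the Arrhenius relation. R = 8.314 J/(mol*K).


T1 = 433.15 K, T2 = 458.15 K
1/T1 - 1/T2 = 1.2598e-04
ln(t1/t2) = ln(17.6/9.2) = 0.6487
Ea = 8.314 * 0.6487 / 1.2598e-04 = 42811.1458 J/mol
Ea = 42.81 kJ/mol

42.81 kJ/mol


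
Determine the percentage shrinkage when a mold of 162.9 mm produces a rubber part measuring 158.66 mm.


Shrinkage = (mold - part) / mold * 100
= (162.9 - 158.66) / 162.9 * 100
= 4.24 / 162.9 * 100
= 2.6%

2.6%


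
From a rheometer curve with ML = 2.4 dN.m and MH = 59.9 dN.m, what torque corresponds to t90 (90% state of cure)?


M90 = ML + 0.9 * (MH - ML)
M90 = 2.4 + 0.9 * (59.9 - 2.4)
M90 = 2.4 + 0.9 * 57.5
M90 = 54.15 dN.m

54.15 dN.m


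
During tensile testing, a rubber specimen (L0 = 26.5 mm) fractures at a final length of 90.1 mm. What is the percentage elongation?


Elongation = (Lf - L0) / L0 * 100
= (90.1 - 26.5) / 26.5 * 100
= 63.6 / 26.5 * 100
= 240.0%

240.0%


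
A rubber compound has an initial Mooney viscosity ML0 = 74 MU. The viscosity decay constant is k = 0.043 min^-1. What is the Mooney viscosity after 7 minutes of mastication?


ML = ML0 * exp(-k * t)
ML = 74 * exp(-0.043 * 7)
ML = 74 * 0.7401
ML = 54.77 MU

54.77 MU


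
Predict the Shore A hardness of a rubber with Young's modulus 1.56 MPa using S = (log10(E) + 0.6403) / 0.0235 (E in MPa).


log10(E) = 0.0235*S - 0.6403  =>  S = (log10(E) + 0.6403) / 0.0235
log10(1.56) = 0.193125
S = (0.193125 + 0.6403) / 0.0235 = 0.833425 / 0.0235
S = 35.5

Shore A = 35.5


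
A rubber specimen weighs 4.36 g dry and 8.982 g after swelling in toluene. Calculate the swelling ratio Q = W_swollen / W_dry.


Q = W_swollen / W_dry
Q = 8.982 / 4.36
Q = 2.06

Q = 2.06


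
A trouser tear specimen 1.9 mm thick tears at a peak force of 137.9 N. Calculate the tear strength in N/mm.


Tear strength = force / thickness
= 137.9 / 1.9
= 72.58 N/mm

72.58 N/mm


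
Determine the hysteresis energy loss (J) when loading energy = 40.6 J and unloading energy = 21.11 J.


Hysteresis loss = loading - unloading
= 40.6 - 21.11
= 19.49 J

19.49 J


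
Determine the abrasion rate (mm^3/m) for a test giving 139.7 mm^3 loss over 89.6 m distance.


Rate = volume_loss / distance
= 139.7 / 89.6
= 1.559 mm^3/m

1.559 mm^3/m


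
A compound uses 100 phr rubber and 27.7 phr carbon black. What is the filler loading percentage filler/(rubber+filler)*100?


Filler % = filler / (rubber + filler) * 100
= 27.7 / (100 + 27.7) * 100
= 27.7 / 127.7 * 100
= 21.69%

21.69%


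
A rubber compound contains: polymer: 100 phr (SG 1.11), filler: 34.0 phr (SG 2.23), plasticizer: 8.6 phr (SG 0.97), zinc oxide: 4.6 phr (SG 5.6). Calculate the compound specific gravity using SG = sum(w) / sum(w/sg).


Sum of weights = 147.2
Volume contributions:
  polymer: 100/1.11 = 90.0901
  filler: 34.0/2.23 = 15.2466
  plasticizer: 8.6/0.97 = 8.8660
  zinc oxide: 4.6/5.6 = 0.8214
Sum of volumes = 115.0241
SG = 147.2 / 115.0241 = 1.28

SG = 1.28


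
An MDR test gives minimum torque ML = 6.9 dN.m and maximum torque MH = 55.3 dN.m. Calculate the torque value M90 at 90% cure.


M90 = ML + 0.9 * (MH - ML)
M90 = 6.9 + 0.9 * (55.3 - 6.9)
M90 = 6.9 + 0.9 * 48.4
M90 = 50.46 dN.m

50.46 dN.m


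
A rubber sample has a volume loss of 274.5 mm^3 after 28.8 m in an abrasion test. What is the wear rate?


Rate = volume_loss / distance
= 274.5 / 28.8
= 9.531 mm^3/m

9.531 mm^3/m


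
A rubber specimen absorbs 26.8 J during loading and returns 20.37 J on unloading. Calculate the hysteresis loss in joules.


Hysteresis loss = loading - unloading
= 26.8 - 20.37
= 6.43 J

6.43 J


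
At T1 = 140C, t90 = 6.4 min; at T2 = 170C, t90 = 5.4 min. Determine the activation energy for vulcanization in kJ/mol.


T1 = 413.15 K, T2 = 443.15 K
1/T1 - 1/T2 = 1.6386e-04
ln(t1/t2) = ln(6.4/5.4) = 0.1699
Ea = 8.314 * 0.1699 / 1.6386e-04 = 8620.6139 J/mol
Ea = 8.62 kJ/mol

8.62 kJ/mol


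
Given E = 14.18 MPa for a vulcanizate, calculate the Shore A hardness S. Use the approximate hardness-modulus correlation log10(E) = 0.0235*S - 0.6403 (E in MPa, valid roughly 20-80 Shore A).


log10(E) = 0.0235*S - 0.6403  =>  S = (log10(E) + 0.6403) / 0.0235
log10(14.18) = 1.151676
S = (1.151676 + 0.6403) / 0.0235 = 1.791976 / 0.0235
S = 76.3

Shore A = 76.3


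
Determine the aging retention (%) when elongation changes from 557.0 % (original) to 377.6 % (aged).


Retention = aged / original * 100
= 377.6 / 557.0 * 100
= 67.8%

67.8%


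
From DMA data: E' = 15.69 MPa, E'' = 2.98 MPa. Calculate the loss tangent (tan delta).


tan delta = E'' / E'
= 2.98 / 15.69
= 0.1899

tan delta = 0.1899


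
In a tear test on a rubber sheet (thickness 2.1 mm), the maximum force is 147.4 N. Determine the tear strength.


Tear strength = force / thickness
= 147.4 / 2.1
= 70.19 N/mm

70.19 N/mm


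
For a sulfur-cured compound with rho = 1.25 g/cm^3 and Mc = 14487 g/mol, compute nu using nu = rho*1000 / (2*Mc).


nu = rho * 1000 / (2 * Mc)
nu = 1.25 * 1000 / (2 * 14487)
nu = 1250.0 / 28974
nu = 0.0431 mol/L

0.0431 mol/L


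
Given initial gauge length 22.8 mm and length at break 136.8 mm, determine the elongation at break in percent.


Elongation = (Lf - L0) / L0 * 100
= (136.8 - 22.8) / 22.8 * 100
= 114.0 / 22.8 * 100
= 500.0%

500.0%


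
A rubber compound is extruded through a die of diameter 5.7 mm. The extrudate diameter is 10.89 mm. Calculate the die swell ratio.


Die swell ratio = D_extrudate / D_die
= 10.89 / 5.7
= 1.911

Die swell = 1.911


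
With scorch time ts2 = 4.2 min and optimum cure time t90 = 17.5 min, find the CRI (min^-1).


CRI = 100 / (t90 - ts2)
= 100 / (17.5 - 4.2)
= 100 / 13.3
= 7.52 min^-1

7.52 min^-1


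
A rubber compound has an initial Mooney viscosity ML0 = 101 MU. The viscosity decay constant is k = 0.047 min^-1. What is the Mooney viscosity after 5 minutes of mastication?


ML = ML0 * exp(-k * t)
ML = 101 * exp(-0.047 * 5)
ML = 101 * 0.7906
ML = 79.85 MU

79.85 MU


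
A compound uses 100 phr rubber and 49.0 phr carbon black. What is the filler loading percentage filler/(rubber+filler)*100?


Filler % = filler / (rubber + filler) * 100
= 49.0 / (100 + 49.0) * 100
= 49.0 / 149.0 * 100
= 32.89%

32.89%


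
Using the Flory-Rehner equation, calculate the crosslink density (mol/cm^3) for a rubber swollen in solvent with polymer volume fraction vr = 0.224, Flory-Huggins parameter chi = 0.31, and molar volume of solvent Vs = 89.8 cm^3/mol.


ln(1 - vr) = ln(1 - 0.224) = -0.2536
Numerator = -((-0.2536) + 0.224 + 0.31 * 0.224^2) = 0.0140
Denominator = 89.8 * (0.224^(1/3) - 0.224/2) = 44.4795
nu = 0.0140 / 44.4795 = 3.1584e-04 mol/cm^3

3.1584e-04 mol/cm^3


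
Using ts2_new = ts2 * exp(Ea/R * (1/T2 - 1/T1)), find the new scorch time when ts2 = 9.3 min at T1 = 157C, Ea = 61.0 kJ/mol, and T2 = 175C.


Convert temperatures: T1 = 157 + 273.15 = 430.15 K, T2 = 175 + 273.15 = 448.15 K
ts2_new = 9.3 * exp(61000 / 8.314 * (1/448.15 - 1/430.15))
1/T2 - 1/T1 = -9.3375e-05
ts2_new = 4.69 min

4.69 min


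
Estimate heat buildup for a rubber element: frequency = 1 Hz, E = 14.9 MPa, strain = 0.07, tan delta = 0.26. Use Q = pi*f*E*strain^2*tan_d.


Q = pi * f * E * strain^2 * tan_d
= pi * 1 * 14.9 * 0.07^2 * 0.26
= pi * 1 * 14.9 * 0.0049 * 0.26
= 0.0596

Q = 0.0596


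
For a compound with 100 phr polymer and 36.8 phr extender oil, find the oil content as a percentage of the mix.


Oil % = oil / (100 + oil) * 100
= 36.8 / (100 + 36.8) * 100
= 36.8 / 136.8 * 100
= 26.9%

26.9%


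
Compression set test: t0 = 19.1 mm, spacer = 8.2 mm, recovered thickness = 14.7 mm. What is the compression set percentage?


CS = (t0 - recovered) / (t0 - ts) * 100
= (19.1 - 14.7) / (19.1 - 8.2) * 100
= 4.4 / 10.9 * 100
= 40.4%

40.4%


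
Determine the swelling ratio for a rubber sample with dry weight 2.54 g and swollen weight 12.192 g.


Q = W_swollen / W_dry
Q = 12.192 / 2.54
Q = 4.8

Q = 4.8


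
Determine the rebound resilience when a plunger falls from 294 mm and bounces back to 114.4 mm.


Resilience = h_rebound / h_drop * 100
= 114.4 / 294 * 100
= 38.9%

38.9%


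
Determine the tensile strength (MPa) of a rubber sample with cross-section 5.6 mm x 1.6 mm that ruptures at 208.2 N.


Area = width * thickness = 5.6 * 1.6 = 8.96 mm^2
TS = force / area = 208.2 / 8.96 = 23.24 MPa

23.24 MPa


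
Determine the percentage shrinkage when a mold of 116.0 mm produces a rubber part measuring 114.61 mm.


Shrinkage = (mold - part) / mold * 100
= (116.0 - 114.61) / 116.0 * 100
= 1.39 / 116.0 * 100
= 1.2%

1.2%


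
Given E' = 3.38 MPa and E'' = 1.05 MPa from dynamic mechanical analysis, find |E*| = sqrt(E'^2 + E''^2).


|E*| = sqrt(E'^2 + E''^2)
= sqrt(3.38^2 + 1.05^2)
= sqrt(11.4244 + 1.1025)
= 3.539 MPa

3.539 MPa


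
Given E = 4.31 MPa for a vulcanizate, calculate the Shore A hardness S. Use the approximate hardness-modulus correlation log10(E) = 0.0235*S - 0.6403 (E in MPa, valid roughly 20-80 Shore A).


log10(E) = 0.0235*S - 0.6403  =>  S = (log10(E) + 0.6403) / 0.0235
log10(4.31) = 0.634477
S = (0.634477 + 0.6403) / 0.0235 = 1.274777 / 0.0235
S = 54.2

Shore A = 54.2


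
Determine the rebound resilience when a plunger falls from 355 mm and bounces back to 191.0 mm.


Resilience = h_rebound / h_drop * 100
= 191.0 / 355 * 100
= 53.8%

53.8%


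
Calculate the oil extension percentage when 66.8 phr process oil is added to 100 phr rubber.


Oil % = oil / (100 + oil) * 100
= 66.8 / (100 + 66.8) * 100
= 66.8 / 166.8 * 100
= 40.05%

40.05%


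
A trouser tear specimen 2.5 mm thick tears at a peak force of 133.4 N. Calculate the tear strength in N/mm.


Tear strength = force / thickness
= 133.4 / 2.5
= 53.36 N/mm

53.36 N/mm


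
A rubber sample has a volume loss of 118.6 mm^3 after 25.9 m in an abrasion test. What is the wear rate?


Rate = volume_loss / distance
= 118.6 / 25.9
= 4.579 mm^3/m

4.579 mm^3/m


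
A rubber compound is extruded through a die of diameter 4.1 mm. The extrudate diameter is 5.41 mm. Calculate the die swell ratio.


Die swell ratio = D_extrudate / D_die
= 5.41 / 4.1
= 1.32

Die swell = 1.32


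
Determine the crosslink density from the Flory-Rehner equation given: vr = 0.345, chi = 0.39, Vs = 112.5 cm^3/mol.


ln(1 - vr) = ln(1 - 0.345) = -0.4231
Numerator = -((-0.4231) + 0.345 + 0.39 * 0.345^2) = 0.0317
Denominator = 112.5 * (0.345^(1/3) - 0.345/2) = 59.4965
nu = 0.0317 / 59.4965 = 5.3281e-04 mol/cm^3

5.3281e-04 mol/cm^3


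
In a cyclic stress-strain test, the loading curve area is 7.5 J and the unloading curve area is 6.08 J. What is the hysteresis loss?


Hysteresis loss = loading - unloading
= 7.5 - 6.08
= 1.42 J

1.42 J


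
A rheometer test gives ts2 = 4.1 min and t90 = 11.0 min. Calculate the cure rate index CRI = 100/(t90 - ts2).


CRI = 100 / (t90 - ts2)
= 100 / (11.0 - 4.1)
= 100 / 6.9
= 14.49 min^-1

14.49 min^-1


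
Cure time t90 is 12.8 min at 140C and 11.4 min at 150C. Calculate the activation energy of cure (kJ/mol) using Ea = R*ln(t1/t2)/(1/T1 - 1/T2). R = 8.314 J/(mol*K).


T1 = 413.15 K, T2 = 423.15 K
1/T1 - 1/T2 = 5.7200e-05
ln(t1/t2) = ln(12.8/11.4) = 0.1158
Ea = 8.314 * 0.1158 / 5.7200e-05 = 16836.0414 J/mol
Ea = 16.84 kJ/mol

16.84 kJ/mol


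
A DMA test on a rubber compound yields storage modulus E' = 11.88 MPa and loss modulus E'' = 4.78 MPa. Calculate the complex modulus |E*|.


|E*| = sqrt(E'^2 + E''^2)
= sqrt(11.88^2 + 4.78^2)
= sqrt(141.1344 + 22.8484)
= 12.806 MPa

12.806 MPa


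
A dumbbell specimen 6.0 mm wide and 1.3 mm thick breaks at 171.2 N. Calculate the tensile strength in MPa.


Area = width * thickness = 6.0 * 1.3 = 7.8 mm^2
TS = force / area = 171.2 / 7.8 = 21.95 MPa

21.95 MPa


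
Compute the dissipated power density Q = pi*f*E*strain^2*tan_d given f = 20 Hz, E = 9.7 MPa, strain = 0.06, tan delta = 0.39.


Q = pi * f * E * strain^2 * tan_d
= pi * 20 * 9.7 * 0.06^2 * 0.39
= pi * 20 * 9.7 * 0.0036 * 0.39
= 0.8557

Q = 0.8557


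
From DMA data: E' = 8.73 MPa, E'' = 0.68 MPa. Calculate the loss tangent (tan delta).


tan delta = E'' / E'
= 0.68 / 8.73
= 0.0779

tan delta = 0.0779


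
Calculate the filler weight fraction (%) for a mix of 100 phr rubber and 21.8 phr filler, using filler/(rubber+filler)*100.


Filler % = filler / (rubber + filler) * 100
= 21.8 / (100 + 21.8) * 100
= 21.8 / 121.8 * 100
= 17.9%

17.9%


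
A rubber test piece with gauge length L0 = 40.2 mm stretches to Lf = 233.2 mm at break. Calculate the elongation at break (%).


Elongation = (Lf - L0) / L0 * 100
= (233.2 - 40.2) / 40.2 * 100
= 193.0 / 40.2 * 100
= 480.1%

480.1%


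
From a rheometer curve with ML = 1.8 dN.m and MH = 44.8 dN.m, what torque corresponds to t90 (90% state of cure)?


M90 = ML + 0.9 * (MH - ML)
M90 = 1.8 + 0.9 * (44.8 - 1.8)
M90 = 1.8 + 0.9 * 43.0
M90 = 40.5 dN.m

40.5 dN.m


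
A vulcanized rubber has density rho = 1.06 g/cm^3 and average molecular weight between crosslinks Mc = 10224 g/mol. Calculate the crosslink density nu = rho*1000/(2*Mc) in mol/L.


nu = rho * 1000 / (2 * Mc)
nu = 1.06 * 1000 / (2 * 10224)
nu = 1060.0 / 20448
nu = 0.0518 mol/L

0.0518 mol/L


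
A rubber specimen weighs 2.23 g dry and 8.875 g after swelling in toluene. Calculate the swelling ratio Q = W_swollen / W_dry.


Q = W_swollen / W_dry
Q = 8.875 / 2.23
Q = 3.98

Q = 3.98


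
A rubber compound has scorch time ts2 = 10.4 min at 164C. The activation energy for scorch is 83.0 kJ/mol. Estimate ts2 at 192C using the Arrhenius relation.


Convert temperatures: T1 = 164 + 273.15 = 437.15 K, T2 = 192 + 273.15 = 465.15 K
ts2_new = 10.4 * exp(83000 / 8.314 * (1/465.15 - 1/437.15))
1/T2 - 1/T1 = -1.3770e-04
ts2_new = 2.63 min

2.63 min


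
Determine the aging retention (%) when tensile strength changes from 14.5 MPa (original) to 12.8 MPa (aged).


Retention = aged / original * 100
= 12.8 / 14.5 * 100
= 88.3%

88.3%


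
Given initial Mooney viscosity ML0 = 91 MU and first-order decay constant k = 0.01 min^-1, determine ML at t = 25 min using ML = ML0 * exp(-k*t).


ML = ML0 * exp(-k * t)
ML = 91 * exp(-0.01 * 25)
ML = 91 * 0.7788
ML = 70.87 MU

70.87 MU


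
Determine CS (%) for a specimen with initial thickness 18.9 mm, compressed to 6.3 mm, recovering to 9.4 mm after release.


CS = (t0 - recovered) / (t0 - ts) * 100
= (18.9 - 9.4) / (18.9 - 6.3) * 100
= 9.5 / 12.6 * 100
= 75.4%

75.4%


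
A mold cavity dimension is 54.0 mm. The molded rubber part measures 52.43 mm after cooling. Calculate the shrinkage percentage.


Shrinkage = (mold - part) / mold * 100
= (54.0 - 52.43) / 54.0 * 100
= 1.57 / 54.0 * 100
= 2.91%

2.91%


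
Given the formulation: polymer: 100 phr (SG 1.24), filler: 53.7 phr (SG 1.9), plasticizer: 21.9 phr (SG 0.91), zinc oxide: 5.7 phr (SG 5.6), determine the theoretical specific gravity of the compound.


Sum of weights = 181.3
Volume contributions:
  polymer: 100/1.24 = 80.6452
  filler: 53.7/1.9 = 28.2632
  plasticizer: 21.9/0.91 = 24.0659
  zinc oxide: 5.7/5.6 = 1.0179
Sum of volumes = 133.9921
SG = 181.3 / 133.9921 = 1.353

SG = 1.353


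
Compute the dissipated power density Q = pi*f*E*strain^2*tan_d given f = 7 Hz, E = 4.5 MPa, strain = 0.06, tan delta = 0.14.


Q = pi * f * E * strain^2 * tan_d
= pi * 7 * 4.5 * 0.06^2 * 0.14
= pi * 7 * 4.5 * 0.0036 * 0.14
= 0.0499

Q = 0.0499


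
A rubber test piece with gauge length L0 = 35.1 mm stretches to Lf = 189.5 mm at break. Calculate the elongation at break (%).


Elongation = (Lf - L0) / L0 * 100
= (189.5 - 35.1) / 35.1 * 100
= 154.4 / 35.1 * 100
= 439.9%

439.9%


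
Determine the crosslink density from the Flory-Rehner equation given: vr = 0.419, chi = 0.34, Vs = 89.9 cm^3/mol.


ln(1 - vr) = ln(1 - 0.419) = -0.5430
Numerator = -((-0.5430) + 0.419 + 0.34 * 0.419^2) = 0.0643
Denominator = 89.9 * (0.419^(1/3) - 0.419/2) = 48.4374
nu = 0.0643 / 48.4374 = 0.0013 mol/cm^3

0.0013 mol/cm^3


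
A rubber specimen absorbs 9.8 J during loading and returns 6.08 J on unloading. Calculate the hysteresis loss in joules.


Hysteresis loss = loading - unloading
= 9.8 - 6.08
= 3.72 J

3.72 J


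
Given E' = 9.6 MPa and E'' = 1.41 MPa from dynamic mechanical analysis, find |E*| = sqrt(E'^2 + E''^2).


|E*| = sqrt(E'^2 + E''^2)
= sqrt(9.6^2 + 1.41^2)
= sqrt(92.1600 + 1.9881)
= 9.703 MPa

9.703 MPa


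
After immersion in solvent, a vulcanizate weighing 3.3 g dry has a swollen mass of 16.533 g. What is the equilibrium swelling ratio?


Q = W_swollen / W_dry
Q = 16.533 / 3.3
Q = 5.01

Q = 5.01


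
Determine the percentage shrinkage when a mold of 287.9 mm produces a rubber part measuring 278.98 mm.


Shrinkage = (mold - part) / mold * 100
= (287.9 - 278.98) / 287.9 * 100
= 8.92 / 287.9 * 100
= 3.1%

3.1%


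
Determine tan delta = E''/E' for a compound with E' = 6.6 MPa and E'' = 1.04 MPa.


tan delta = E'' / E'
= 1.04 / 6.6
= 0.1576

tan delta = 0.1576


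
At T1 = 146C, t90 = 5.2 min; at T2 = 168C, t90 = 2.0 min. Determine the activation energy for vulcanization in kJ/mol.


T1 = 419.15 K, T2 = 441.15 K
1/T1 - 1/T2 = 1.1898e-04
ln(t1/t2) = ln(5.2/2.0) = 0.9555
Ea = 8.314 * 0.9555 / 1.1898e-04 = 66769.6326 J/mol
Ea = 66.77 kJ/mol

66.77 kJ/mol


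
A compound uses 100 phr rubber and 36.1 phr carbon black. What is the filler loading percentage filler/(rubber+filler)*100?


Filler % = filler / (rubber + filler) * 100
= 36.1 / (100 + 36.1) * 100
= 36.1 / 136.1 * 100
= 26.52%

26.52%


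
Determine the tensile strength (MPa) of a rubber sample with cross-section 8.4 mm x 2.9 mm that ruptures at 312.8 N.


Area = width * thickness = 8.4 * 2.9 = 24.36 mm^2
TS = force / area = 312.8 / 24.36 = 12.84 MPa

12.84 MPa


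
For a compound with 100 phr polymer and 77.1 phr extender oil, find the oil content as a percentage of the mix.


Oil % = oil / (100 + oil) * 100
= 77.1 / (100 + 77.1) * 100
= 77.1 / 177.1 * 100
= 43.53%

43.53%


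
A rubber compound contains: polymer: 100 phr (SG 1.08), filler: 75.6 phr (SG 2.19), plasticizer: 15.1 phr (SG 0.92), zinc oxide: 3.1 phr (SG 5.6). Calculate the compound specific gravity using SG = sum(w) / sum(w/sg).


Sum of weights = 193.8
Volume contributions:
  polymer: 100/1.08 = 92.5926
  filler: 75.6/2.19 = 34.5205
  plasticizer: 15.1/0.92 = 16.4130
  zinc oxide: 3.1/5.6 = 0.5536
Sum of volumes = 144.0798
SG = 193.8 / 144.0798 = 1.345

SG = 1.345


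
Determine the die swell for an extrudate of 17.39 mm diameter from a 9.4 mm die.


Die swell ratio = D_extrudate / D_die
= 17.39 / 9.4
= 1.85

Die swell = 1.85


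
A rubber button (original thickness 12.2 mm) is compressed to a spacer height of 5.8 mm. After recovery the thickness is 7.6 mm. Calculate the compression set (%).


CS = (t0 - recovered) / (t0 - ts) * 100
= (12.2 - 7.6) / (12.2 - 5.8) * 100
= 4.6 / 6.4 * 100
= 71.9%

71.9%


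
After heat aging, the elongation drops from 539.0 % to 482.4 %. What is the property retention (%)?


Retention = aged / original * 100
= 482.4 / 539.0 * 100
= 89.5%

89.5%


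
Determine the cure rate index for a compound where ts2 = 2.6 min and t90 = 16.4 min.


CRI = 100 / (t90 - ts2)
= 100 / (16.4 - 2.6)
= 100 / 13.8
= 7.25 min^-1

7.25 min^-1


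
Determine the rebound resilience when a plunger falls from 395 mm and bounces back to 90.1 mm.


Resilience = h_rebound / h_drop * 100
= 90.1 / 395 * 100
= 22.8%

22.8%


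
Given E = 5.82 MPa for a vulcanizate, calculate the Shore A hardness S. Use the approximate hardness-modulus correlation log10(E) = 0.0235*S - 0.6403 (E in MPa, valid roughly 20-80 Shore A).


log10(E) = 0.0235*S - 0.6403  =>  S = (log10(E) + 0.6403) / 0.0235
log10(5.82) = 0.764923
S = (0.764923 + 0.6403) / 0.0235 = 1.405223 / 0.0235
S = 59.8

Shore A = 59.8


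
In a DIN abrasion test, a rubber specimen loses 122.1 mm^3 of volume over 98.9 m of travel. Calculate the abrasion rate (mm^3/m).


Rate = volume_loss / distance
= 122.1 / 98.9
= 1.235 mm^3/m

1.235 mm^3/m


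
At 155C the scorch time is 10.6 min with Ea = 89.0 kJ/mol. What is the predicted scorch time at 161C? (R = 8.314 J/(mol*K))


Convert temperatures: T1 = 155 + 273.15 = 428.15 K, T2 = 161 + 273.15 = 434.15 K
ts2_new = 10.6 * exp(89000 / 8.314 * (1/434.15 - 1/428.15))
1/T2 - 1/T1 = -3.2279e-05
ts2_new = 7.5 min

7.5 min


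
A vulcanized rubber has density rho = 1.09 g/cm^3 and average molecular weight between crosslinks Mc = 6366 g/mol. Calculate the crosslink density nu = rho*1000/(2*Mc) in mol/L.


nu = rho * 1000 / (2 * Mc)
nu = 1.09 * 1000 / (2 * 6366)
nu = 1090.0 / 12732
nu = 0.0856 mol/L

0.0856 mol/L


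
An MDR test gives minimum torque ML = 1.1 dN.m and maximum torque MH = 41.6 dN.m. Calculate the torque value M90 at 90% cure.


M90 = ML + 0.9 * (MH - ML)
M90 = 1.1 + 0.9 * (41.6 - 1.1)
M90 = 1.1 + 0.9 * 40.5
M90 = 37.55 dN.m

37.55 dN.m


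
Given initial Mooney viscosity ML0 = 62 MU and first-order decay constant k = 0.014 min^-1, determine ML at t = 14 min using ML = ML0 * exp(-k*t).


ML = ML0 * exp(-k * t)
ML = 62 * exp(-0.014 * 14)
ML = 62 * 0.8220
ML = 50.96 MU

50.96 MU


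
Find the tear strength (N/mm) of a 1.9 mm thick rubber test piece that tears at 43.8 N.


Tear strength = force / thickness
= 43.8 / 1.9
= 23.05 N/mm

23.05 N/mm


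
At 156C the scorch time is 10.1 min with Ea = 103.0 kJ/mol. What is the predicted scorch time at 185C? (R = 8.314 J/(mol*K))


Convert temperatures: T1 = 156 + 273.15 = 429.15 K, T2 = 185 + 273.15 = 458.15 K
ts2_new = 10.1 * exp(103000 / 8.314 * (1/458.15 - 1/429.15))
1/T2 - 1/T1 = -1.4750e-04
ts2_new = 1.62 min

1.62 min


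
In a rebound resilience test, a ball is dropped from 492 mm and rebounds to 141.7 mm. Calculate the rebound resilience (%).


Resilience = h_rebound / h_drop * 100
= 141.7 / 492 * 100
= 28.8%

28.8%


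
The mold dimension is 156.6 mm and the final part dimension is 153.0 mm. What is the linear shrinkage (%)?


Shrinkage = (mold - part) / mold * 100
= (156.6 - 153.0) / 156.6 * 100
= 3.6 / 156.6 * 100
= 2.3%

2.3%


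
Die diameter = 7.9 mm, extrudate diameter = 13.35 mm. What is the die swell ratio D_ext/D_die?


Die swell ratio = D_extrudate / D_die
= 13.35 / 7.9
= 1.69

Die swell = 1.69


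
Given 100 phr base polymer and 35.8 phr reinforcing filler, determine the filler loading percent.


Filler % = filler / (rubber + filler) * 100
= 35.8 / (100 + 35.8) * 100
= 35.8 / 135.8 * 100
= 26.36%

26.36%


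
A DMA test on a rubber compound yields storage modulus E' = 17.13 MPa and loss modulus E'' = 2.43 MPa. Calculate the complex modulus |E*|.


|E*| = sqrt(E'^2 + E''^2)
= sqrt(17.13^2 + 2.43^2)
= sqrt(293.4369 + 5.9049)
= 17.301 MPa

17.301 MPa


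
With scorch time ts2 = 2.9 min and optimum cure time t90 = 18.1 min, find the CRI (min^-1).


CRI = 100 / (t90 - ts2)
= 100 / (18.1 - 2.9)
= 100 / 15.2
= 6.58 min^-1

6.58 min^-1


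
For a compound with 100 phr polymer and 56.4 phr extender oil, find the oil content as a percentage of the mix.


Oil % = oil / (100 + oil) * 100
= 56.4 / (100 + 56.4) * 100
= 56.4 / 156.4 * 100
= 36.06%

36.06%


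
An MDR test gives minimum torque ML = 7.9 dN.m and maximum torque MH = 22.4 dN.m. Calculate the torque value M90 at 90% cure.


M90 = ML + 0.9 * (MH - ML)
M90 = 7.9 + 0.9 * (22.4 - 7.9)
M90 = 7.9 + 0.9 * 14.5
M90 = 20.95 dN.m

20.95 dN.m


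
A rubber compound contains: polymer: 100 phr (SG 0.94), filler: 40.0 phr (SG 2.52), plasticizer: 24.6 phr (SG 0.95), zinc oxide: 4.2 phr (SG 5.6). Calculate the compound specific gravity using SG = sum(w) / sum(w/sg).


Sum of weights = 168.8
Volume contributions:
  polymer: 100/0.94 = 106.3830
  filler: 40.0/2.52 = 15.8730
  plasticizer: 24.6/0.95 = 25.8947
  zinc oxide: 4.2/5.6 = 0.7500
Sum of volumes = 148.9007
SG = 168.8 / 148.9007 = 1.134

SG = 1.134


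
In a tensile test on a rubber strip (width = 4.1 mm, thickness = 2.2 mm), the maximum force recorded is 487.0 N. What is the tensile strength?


Area = width * thickness = 4.1 * 2.2 = 9.02 mm^2
TS = force / area = 487.0 / 9.02 = 53.99 MPa

53.99 MPa


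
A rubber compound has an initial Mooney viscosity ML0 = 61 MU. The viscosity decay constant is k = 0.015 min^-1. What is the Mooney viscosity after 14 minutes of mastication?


ML = ML0 * exp(-k * t)
ML = 61 * exp(-0.015 * 14)
ML = 61 * 0.8106
ML = 49.45 MU

49.45 MU


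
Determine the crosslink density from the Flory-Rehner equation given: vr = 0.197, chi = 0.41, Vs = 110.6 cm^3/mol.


ln(1 - vr) = ln(1 - 0.197) = -0.2194
Numerator = -((-0.2194) + 0.197 + 0.41 * 0.197^2) = 0.0065
Denominator = 110.6 * (0.197^(1/3) - 0.197/2) = 53.4601
nu = 0.0065 / 53.4601 = 1.2138e-04 mol/cm^3

1.2138e-04 mol/cm^3


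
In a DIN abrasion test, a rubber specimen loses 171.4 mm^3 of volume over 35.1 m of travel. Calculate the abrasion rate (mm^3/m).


Rate = volume_loss / distance
= 171.4 / 35.1
= 4.883 mm^3/m

4.883 mm^3/m


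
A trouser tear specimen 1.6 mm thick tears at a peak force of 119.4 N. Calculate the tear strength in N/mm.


Tear strength = force / thickness
= 119.4 / 1.6
= 74.62 N/mm

74.62 N/mm


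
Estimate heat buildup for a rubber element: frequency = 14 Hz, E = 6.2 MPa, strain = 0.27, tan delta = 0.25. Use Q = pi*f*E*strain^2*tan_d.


Q = pi * f * E * strain^2 * tan_d
= pi * 14 * 6.2 * 0.27^2 * 0.25
= pi * 14 * 6.2 * 0.0729 * 0.25
= 4.9698

Q = 4.9698


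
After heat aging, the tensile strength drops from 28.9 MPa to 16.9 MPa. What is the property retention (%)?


Retention = aged / original * 100
= 16.9 / 28.9 * 100
= 58.5%

58.5%


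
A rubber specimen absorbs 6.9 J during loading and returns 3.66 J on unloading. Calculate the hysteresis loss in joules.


Hysteresis loss = loading - unloading
= 6.9 - 3.66
= 3.24 J

3.24 J


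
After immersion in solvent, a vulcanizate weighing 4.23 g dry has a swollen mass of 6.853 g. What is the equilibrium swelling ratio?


Q = W_swollen / W_dry
Q = 6.853 / 4.23
Q = 1.62

Q = 1.62


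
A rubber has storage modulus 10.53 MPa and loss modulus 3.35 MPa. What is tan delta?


tan delta = E'' / E'
= 3.35 / 10.53
= 0.3181

tan delta = 0.3181


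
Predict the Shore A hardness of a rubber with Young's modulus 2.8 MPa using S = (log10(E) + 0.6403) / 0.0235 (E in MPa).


log10(E) = 0.0235*S - 0.6403  =>  S = (log10(E) + 0.6403) / 0.0235
log10(2.8) = 0.447158
S = (0.447158 + 0.6403) / 0.0235 = 1.087458 / 0.0235
S = 46.3

Shore A = 46.3


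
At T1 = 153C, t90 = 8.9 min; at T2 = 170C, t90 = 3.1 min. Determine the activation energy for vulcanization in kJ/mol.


T1 = 426.15 K, T2 = 443.15 K
1/T1 - 1/T2 = 9.0019e-05
ln(t1/t2) = ln(8.9/3.1) = 1.0546
Ea = 8.314 * 1.0546 / 9.0019e-05 = 97405.2485 J/mol
Ea = 97.41 kJ/mol

97.41 kJ/mol


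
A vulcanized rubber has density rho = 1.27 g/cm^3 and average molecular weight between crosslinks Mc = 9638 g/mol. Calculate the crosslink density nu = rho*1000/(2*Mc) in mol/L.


nu = rho * 1000 / (2 * Mc)
nu = 1.27 * 1000 / (2 * 9638)
nu = 1270.0 / 19276
nu = 0.0659 mol/L

0.0659 mol/L


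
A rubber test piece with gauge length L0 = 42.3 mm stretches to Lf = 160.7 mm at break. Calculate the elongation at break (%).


Elongation = (Lf - L0) / L0 * 100
= (160.7 - 42.3) / 42.3 * 100
= 118.4 / 42.3 * 100
= 279.9%

279.9%


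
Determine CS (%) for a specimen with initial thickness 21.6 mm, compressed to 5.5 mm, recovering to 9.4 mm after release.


CS = (t0 - recovered) / (t0 - ts) * 100
= (21.6 - 9.4) / (21.6 - 5.5) * 100
= 12.2 / 16.1 * 100
= 75.8%

75.8%


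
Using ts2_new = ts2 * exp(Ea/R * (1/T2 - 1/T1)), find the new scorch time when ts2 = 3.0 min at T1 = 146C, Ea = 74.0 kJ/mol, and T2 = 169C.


Convert temperatures: T1 = 146 + 273.15 = 419.15 K, T2 = 169 + 273.15 = 442.15 K
ts2_new = 3.0 * exp(74000 / 8.314 * (1/442.15 - 1/419.15))
1/T2 - 1/T1 = -1.2410e-04
ts2_new = 0.99 min

0.99 min


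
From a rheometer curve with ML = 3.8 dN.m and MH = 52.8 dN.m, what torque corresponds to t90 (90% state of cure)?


M90 = ML + 0.9 * (MH - ML)
M90 = 3.8 + 0.9 * (52.8 - 3.8)
M90 = 3.8 + 0.9 * 49.0
M90 = 47.9 dN.m

47.9 dN.m


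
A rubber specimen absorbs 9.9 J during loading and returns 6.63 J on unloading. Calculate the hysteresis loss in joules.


Hysteresis loss = loading - unloading
= 9.9 - 6.63
= 3.27 J

3.27 J


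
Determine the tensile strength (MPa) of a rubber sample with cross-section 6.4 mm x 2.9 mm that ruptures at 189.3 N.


Area = width * thickness = 6.4 * 2.9 = 18.56 mm^2
TS = force / area = 189.3 / 18.56 = 10.2 MPa

10.2 MPa


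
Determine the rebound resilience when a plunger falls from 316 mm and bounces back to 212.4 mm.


Resilience = h_rebound / h_drop * 100
= 212.4 / 316 * 100
= 67.2%

67.2%


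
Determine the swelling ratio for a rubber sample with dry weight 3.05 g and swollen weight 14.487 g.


Q = W_swollen / W_dry
Q = 14.487 / 3.05
Q = 4.75

Q = 4.75


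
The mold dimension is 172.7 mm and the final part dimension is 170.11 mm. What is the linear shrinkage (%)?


Shrinkage = (mold - part) / mold * 100
= (172.7 - 170.11) / 172.7 * 100
= 2.59 / 172.7 * 100
= 1.5%

1.5%


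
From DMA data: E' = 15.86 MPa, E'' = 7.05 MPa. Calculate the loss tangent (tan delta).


tan delta = E'' / E'
= 7.05 / 15.86
= 0.4445

tan delta = 0.4445


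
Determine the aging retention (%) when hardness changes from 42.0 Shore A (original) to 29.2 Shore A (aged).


Retention = aged / original * 100
= 29.2 / 42.0 * 100
= 69.5%

69.5%


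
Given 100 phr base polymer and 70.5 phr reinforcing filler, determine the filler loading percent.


Filler % = filler / (rubber + filler) * 100
= 70.5 / (100 + 70.5) * 100
= 70.5 / 170.5 * 100
= 41.35%

41.35%


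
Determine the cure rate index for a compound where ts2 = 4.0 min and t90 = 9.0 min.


CRI = 100 / (t90 - ts2)
= 100 / (9.0 - 4.0)
= 100 / 5.0
= 20.0 min^-1

20.0 min^-1


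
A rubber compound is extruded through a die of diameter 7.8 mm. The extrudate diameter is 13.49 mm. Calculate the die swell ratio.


Die swell ratio = D_extrudate / D_die
= 13.49 / 7.8
= 1.729

Die swell = 1.729


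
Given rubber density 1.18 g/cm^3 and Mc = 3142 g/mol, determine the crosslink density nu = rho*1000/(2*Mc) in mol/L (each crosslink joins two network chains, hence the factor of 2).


nu = rho * 1000 / (2 * Mc)
nu = 1.18 * 1000 / (2 * 3142)
nu = 1180.0 / 6284
nu = 0.1878 mol/L

0.1878 mol/L


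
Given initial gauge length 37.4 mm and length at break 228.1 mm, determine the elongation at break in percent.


Elongation = (Lf - L0) / L0 * 100
= (228.1 - 37.4) / 37.4 * 100
= 190.7 / 37.4 * 100
= 509.9%

509.9%


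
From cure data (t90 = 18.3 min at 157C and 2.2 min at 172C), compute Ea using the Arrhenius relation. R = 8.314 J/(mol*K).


T1 = 430.15 K, T2 = 445.15 K
1/T1 - 1/T2 = 7.8337e-05
ln(t1/t2) = ln(18.3/2.2) = 2.1184
Ea = 8.314 * 2.1184 / 7.8337e-05 = 224834.0029 J/mol
Ea = 224.83 kJ/mol

224.83 kJ/mol


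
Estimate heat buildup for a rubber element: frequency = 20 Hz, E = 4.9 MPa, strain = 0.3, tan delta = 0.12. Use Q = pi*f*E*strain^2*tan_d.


Q = pi * f * E * strain^2 * tan_d
= pi * 20 * 4.9 * 0.3^2 * 0.12
= pi * 20 * 4.9 * 0.0900 * 0.12
= 3.3251

Q = 3.3251
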